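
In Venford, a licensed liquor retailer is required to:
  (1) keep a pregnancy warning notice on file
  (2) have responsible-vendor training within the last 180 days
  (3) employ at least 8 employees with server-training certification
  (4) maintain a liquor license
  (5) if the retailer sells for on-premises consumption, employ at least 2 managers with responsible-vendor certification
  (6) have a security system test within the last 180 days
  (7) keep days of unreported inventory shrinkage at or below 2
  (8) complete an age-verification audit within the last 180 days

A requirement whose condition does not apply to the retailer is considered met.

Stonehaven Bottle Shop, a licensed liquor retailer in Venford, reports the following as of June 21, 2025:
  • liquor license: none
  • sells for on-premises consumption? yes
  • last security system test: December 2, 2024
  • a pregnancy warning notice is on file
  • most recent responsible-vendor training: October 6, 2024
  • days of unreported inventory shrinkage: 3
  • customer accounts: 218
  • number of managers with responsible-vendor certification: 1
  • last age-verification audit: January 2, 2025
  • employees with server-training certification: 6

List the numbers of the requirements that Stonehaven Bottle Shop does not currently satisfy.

2, 3, 4, 5, 6, 7

1. pregnancy warning notice present → met
2. responsible-vendor training 258 days ago vs limit 180 → not met
3. employees with server-training certification 6 < 8 → not met
4. liquor license absent → not met
5. condition 'sells for on-premises consumption' holds; managers with responsible-vendor certification 1 < 2 → not met
6. security system test 201 days ago vs limit 180 → not met
7. days of unreported inventory shrinkage 3 > 2 → not met
8. age-verification audit 170 days ago vs limit 180 → met
Not met: 2, 3, 4, 5, 6, 7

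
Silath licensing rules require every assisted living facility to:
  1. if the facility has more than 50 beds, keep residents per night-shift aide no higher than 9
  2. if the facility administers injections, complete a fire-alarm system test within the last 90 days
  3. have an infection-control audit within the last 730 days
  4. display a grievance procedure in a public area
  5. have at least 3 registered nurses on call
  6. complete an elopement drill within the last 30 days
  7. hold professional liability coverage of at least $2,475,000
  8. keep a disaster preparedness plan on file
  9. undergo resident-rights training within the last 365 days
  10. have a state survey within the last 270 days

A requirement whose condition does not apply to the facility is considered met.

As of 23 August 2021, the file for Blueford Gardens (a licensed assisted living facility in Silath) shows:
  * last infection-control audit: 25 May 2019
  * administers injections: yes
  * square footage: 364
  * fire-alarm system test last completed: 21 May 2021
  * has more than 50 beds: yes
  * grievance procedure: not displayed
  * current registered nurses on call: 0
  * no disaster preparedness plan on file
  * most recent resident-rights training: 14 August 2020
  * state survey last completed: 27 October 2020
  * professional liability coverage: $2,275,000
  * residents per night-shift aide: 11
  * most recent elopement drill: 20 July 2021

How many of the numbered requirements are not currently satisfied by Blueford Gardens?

10

1. condition 'has more than 50 beds' holds; residents per night-shift aide 11 > 9 → not met
2. condition 'administers injections' holds; fire-alarm system test 94 days ago vs limit 90 → not met
3. infection-control audit 821 days ago vs limit 730 → not met
4. grievance procedure absent → not met
5. registered nurses on call 0 < 3 → not met
6. elopement drill 34 days ago vs limit 30 → not met
7. professional liability coverage $2,275,000 < $2,475,000 → not met
8. disaster preparedness plan absent → not met
9. resident-rights training 374 days ago vs limit 365 → not met
10. state survey 300 days ago vs limit 270 → not met
Not met: 10 of 10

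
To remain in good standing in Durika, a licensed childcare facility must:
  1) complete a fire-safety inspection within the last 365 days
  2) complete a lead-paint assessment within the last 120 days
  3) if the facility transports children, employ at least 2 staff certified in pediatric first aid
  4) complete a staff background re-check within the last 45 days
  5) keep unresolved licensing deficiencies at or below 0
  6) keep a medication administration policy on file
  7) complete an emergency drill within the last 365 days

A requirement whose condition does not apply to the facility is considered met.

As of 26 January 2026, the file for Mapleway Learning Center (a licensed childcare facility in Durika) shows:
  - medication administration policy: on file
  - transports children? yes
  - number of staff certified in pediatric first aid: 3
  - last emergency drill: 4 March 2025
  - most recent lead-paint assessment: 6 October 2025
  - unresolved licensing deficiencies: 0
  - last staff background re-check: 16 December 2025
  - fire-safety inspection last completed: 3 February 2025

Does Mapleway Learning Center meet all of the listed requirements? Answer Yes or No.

Yes

1. fire-safety inspection 357 days ago vs limit 365 → met
2. lead-paint assessment 112 days ago vs limit 120 → met
3. condition 'transports children' holds; staff certified in pediatric first aid 3 ≥ 2 → met
4. staff background re-check 41 days ago vs limit 45 → met
5. unresolved licensing deficiencies 0 ≤ 0 → met
6. medication administration policy present → met
7. emergency drill 328 days ago vs limit 365 → met
All met.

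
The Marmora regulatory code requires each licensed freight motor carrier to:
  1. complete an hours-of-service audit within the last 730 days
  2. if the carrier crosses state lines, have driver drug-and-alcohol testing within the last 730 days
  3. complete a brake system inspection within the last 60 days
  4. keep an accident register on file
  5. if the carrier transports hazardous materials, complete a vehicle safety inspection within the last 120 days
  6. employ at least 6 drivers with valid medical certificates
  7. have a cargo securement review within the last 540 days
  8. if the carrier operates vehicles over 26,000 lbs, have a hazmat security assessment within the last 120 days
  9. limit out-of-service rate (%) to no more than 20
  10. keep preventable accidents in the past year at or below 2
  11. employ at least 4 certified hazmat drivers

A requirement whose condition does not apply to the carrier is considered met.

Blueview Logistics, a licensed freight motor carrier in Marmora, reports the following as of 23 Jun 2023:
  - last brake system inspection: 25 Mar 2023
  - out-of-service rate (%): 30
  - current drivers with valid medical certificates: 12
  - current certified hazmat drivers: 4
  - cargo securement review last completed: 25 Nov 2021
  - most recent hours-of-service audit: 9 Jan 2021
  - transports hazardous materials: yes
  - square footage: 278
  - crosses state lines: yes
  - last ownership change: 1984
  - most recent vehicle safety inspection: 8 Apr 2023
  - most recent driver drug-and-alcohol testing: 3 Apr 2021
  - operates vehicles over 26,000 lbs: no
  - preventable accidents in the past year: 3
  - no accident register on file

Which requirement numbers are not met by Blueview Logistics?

1. hours-of-service audit 895 days ago vs limit 730 → not met
2. condition 'crosses state lines' holds; driver drug-and-alcohol testing 811 days ago vs limit 730 → not met
3. brake system inspection 90 days ago vs limit 60 → not met
4. accident register absent → not met
5. condition 'transports hazardous materials' holds; vehicle safety inspection 76 days ago vs limit 120 → met
6. drivers with valid medical certificates 12 ≥ 6 → met
7. cargo securement review 575 days ago vs limit 540 → not met
8. condition 'operates vehicles over 26,000 lbs' does not hold → requirement n/a → met
9. out-of-service rate (%) 30 > 20 → not met
10. preventable accidents in the past year 3 > 2 → not met
11. certified hazmat drivers 4 ≥ 4 → met
Not met: 1, 2, 3, 4, 7, 9, 10

1, 2, 3, 4, 7, 9, 10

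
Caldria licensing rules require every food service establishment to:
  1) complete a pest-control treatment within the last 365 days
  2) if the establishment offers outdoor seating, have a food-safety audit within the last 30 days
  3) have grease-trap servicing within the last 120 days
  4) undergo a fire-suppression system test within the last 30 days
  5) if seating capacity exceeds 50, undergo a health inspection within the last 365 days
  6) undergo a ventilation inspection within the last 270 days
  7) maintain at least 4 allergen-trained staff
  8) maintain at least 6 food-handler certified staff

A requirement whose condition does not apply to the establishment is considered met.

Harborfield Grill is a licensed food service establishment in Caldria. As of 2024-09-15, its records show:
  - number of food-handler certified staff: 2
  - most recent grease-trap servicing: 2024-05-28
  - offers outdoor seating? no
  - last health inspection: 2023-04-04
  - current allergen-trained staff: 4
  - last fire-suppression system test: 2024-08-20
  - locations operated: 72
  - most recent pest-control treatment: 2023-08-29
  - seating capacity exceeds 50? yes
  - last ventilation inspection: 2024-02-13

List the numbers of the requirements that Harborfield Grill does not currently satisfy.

1. pest-control treatment 383 days ago vs limit 365 → not met
2. condition 'offers outdoor seating' does not hold → requirement n/a → met
3. grease-trap servicing 110 days ago vs limit 120 → met
4. fire-suppression system test 26 days ago vs limit 30 → met
5. condition 'seating capacity exceeds 50' holds; health inspection 530 days ago vs limit 365 → not met
6. ventilation inspection 215 days ago vs limit 270 → met
7. allergen-trained staff 4 ≥ 4 → met
8. food-handler certified staff 2 < 6 → not met
Not met: 1, 5, 8

1, 5, 8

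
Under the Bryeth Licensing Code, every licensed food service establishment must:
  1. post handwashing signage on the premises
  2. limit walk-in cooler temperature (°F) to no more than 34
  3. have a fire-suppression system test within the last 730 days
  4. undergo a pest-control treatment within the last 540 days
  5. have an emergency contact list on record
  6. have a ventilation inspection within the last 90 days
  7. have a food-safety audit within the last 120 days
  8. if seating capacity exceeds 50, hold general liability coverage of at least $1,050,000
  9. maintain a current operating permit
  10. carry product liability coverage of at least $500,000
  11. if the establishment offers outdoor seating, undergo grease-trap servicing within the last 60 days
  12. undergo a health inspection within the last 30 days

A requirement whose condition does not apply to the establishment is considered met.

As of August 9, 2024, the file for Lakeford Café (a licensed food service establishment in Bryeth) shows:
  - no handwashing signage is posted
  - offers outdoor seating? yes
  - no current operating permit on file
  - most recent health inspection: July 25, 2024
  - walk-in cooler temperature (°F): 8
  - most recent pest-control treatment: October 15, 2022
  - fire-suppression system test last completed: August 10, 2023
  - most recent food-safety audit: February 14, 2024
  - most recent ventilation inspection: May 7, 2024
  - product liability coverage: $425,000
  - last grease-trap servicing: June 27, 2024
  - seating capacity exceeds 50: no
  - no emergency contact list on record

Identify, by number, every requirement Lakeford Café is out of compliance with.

1, 4, 5, 6, 7, 9, 10

1. handwashing signage absent → not met
2. walk-in cooler temperature (°F) 8 ≤ 34 → met
3. fire-suppression system test 365 days ago vs limit 730 → met
4. pest-control treatment 664 days ago vs limit 540 → not met
5. emergency contact list absent → not met
6. ventilation inspection 94 days ago vs limit 90 → not met
7. food-safety audit 177 days ago vs limit 120 → not met
8. condition 'seating capacity exceeds 50' does not hold → requirement n/a → met
9. current operating permit absent → not met
10. product liability coverage $425,000 < $500,000 → not met
11. condition 'offers outdoor seating' holds; grease-trap servicing 43 days ago vs limit 60 → met
12. health inspection 15 days ago vs limit 30 → met
Not met: 1, 4, 5, 6, 7, 9, 10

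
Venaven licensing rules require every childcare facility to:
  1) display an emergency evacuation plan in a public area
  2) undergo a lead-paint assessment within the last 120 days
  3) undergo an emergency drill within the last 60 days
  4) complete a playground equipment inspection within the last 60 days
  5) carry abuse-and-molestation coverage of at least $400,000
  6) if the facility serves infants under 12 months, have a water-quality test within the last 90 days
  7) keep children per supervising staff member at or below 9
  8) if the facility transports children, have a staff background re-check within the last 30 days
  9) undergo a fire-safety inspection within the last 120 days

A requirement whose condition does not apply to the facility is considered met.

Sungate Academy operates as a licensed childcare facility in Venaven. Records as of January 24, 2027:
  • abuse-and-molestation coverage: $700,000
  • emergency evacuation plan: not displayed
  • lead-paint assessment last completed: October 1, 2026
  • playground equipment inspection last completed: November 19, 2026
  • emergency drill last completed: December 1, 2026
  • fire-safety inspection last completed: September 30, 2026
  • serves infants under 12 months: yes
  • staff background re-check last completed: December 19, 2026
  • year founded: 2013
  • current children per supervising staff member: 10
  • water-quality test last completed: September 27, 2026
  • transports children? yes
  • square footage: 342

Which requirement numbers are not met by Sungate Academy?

1. emergency evacuation plan absent → not met
2. lead-paint assessment 115 days ago vs limit 120 → met
3. emergency drill 54 days ago vs limit 60 → met
4. playground equipment inspection 66 days ago vs limit 60 → not met
5. abuse-and-molestation coverage $700,000 ≥ $400,000 → met
6. condition 'serves infants under 12 months' holds; water-quality test 119 days ago vs limit 90 → not met
7. children per supervising staff member 10 > 9 → not met
8. condition 'transports children' holds; staff background re-check 36 days ago vs limit 30 → not met
9. fire-safety inspection 116 days ago vs limit 120 → met
Not met: 1, 4, 6, 7, 8

1, 4, 6, 7, 8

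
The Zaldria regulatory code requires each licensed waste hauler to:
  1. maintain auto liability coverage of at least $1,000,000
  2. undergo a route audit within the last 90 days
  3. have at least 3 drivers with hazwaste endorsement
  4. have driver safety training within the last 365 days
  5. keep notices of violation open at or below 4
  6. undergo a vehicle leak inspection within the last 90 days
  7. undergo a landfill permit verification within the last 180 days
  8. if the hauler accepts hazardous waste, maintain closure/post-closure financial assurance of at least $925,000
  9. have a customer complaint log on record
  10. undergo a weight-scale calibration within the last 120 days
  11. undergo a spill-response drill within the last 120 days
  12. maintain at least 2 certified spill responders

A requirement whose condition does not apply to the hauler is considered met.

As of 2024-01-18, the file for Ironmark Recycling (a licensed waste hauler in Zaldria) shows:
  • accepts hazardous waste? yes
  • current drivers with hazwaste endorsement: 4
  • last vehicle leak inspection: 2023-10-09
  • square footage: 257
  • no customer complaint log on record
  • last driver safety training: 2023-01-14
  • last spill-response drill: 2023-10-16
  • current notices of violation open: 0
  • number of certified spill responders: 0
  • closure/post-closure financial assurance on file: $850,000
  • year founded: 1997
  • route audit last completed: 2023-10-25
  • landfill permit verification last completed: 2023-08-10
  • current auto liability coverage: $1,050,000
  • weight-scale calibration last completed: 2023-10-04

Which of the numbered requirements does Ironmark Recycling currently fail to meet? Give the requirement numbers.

4, 6, 8, 9, 12

1. auto liability coverage $1,050,000 ≥ $1,000,000 → met
2. route audit 85 days ago vs limit 90 → met
3. drivers with hazwaste endorsement 4 ≥ 3 → met
4. driver safety training 369 days ago vs limit 365 → not met
5. notices of violation open 0 ≤ 4 → met
6. vehicle leak inspection 101 days ago vs limit 90 → not met
7. landfill permit verification 161 days ago vs limit 180 → met
8. condition 'accepts hazardous waste' holds; closure/post-closure financial assurance $850,000 < $925,000 → not met
9. customer complaint log absent → not met
10. weight-scale calibration 106 days ago vs limit 120 → met
11. spill-response drill 94 days ago vs limit 120 → met
12. certified spill responders 0 < 2 → not met
Not met: 4, 6, 8, 9, 12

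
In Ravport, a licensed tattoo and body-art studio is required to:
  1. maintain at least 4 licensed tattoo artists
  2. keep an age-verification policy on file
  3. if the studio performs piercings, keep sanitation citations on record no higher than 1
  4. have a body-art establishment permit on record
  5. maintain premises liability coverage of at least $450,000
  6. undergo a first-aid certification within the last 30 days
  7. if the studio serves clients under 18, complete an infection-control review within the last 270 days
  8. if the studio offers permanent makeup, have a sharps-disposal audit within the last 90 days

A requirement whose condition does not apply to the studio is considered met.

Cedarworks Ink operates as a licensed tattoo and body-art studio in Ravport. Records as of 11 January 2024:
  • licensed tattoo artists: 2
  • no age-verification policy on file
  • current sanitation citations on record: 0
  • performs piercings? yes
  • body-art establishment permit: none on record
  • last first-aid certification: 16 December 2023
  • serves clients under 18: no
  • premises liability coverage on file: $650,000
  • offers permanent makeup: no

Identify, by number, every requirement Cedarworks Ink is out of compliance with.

1. licensed tattoo artists 2 < 4 → not met
2. age-verification policy absent → not met
3. condition 'performs piercings' holds; sanitation citations on record 0 ≤ 1 → met
4. body-art establishment permit absent → not met
5. premises liability coverage $650,000 ≥ $450,000 → met
6. first-aid certification 26 days ago vs limit 30 → met
7. condition 'serves clients under 18' does not hold → requirement n/a → met
8. condition 'offers permanent makeup' does not hold → requirement n/a → met
Not met: 1, 2, 4

1, 2, 4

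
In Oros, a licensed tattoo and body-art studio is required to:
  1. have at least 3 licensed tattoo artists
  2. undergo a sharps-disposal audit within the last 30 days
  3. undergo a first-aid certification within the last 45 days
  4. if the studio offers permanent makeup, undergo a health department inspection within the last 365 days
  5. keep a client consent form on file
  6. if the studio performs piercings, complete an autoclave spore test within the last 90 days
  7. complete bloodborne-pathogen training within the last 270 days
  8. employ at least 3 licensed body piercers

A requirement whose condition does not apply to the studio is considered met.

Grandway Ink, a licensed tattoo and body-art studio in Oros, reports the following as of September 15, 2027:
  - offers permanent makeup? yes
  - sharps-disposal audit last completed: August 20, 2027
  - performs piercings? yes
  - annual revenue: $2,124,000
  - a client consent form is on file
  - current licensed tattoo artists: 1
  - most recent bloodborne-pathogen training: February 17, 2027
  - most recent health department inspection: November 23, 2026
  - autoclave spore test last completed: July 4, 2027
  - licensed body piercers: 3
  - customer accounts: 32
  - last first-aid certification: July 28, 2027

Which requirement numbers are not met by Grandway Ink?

1. licensed tattoo artists 1 < 3 → not met
2. sharps-disposal audit 26 days ago vs limit 30 → met
3. first-aid certification 49 days ago vs limit 45 → not met
4. condition 'offers permanent makeup' holds; health department inspection 296 days ago vs limit 365 → met
5. client consent form present → met
6. condition 'performs piercings' holds; autoclave spore test 73 days ago vs limit 90 → met
7. bloodborne-pathogen training 210 days ago vs limit 270 → met
8. licensed body piercers 3 ≥ 3 → met
Not met: 1, 3

1, 3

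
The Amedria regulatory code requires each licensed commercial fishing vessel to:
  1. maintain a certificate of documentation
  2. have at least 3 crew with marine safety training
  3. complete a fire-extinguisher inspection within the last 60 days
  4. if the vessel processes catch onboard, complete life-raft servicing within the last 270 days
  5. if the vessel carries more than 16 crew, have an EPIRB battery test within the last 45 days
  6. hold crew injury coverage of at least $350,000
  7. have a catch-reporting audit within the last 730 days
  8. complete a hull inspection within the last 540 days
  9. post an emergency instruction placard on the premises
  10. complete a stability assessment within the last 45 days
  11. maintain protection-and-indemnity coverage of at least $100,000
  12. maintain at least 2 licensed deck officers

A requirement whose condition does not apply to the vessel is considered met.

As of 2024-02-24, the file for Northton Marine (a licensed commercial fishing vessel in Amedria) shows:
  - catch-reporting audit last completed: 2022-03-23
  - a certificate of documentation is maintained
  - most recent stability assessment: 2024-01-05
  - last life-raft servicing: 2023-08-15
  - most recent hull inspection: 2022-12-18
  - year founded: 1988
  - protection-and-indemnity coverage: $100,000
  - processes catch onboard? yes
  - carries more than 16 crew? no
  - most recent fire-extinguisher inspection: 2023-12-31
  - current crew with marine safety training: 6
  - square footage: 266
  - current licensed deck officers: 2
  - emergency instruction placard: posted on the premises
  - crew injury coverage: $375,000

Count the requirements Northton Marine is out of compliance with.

1

1. certificate of documentation present → met
2. crew with marine safety training 6 ≥ 3 → met
3. fire-extinguisher inspection 55 days ago vs limit 60 → met
4. condition 'processes catch onboard' holds; life-raft servicing 193 days ago vs limit 270 → met
5. condition 'carries more than 16 crew' does not hold → requirement n/a → met
6. crew injury coverage $375,000 ≥ $350,000 → met
7. catch-reporting audit 703 days ago vs limit 730 → met
8. hull inspection 433 days ago vs limit 540 → met
9. emergency instruction placard present → met
10. stability assessment 50 days ago vs limit 45 → not met
11. protection-and-indemnity coverage $100,000 ≥ $100,000 → met
12. licensed deck officers 2 ≥ 2 → met
Not met: 1 of 12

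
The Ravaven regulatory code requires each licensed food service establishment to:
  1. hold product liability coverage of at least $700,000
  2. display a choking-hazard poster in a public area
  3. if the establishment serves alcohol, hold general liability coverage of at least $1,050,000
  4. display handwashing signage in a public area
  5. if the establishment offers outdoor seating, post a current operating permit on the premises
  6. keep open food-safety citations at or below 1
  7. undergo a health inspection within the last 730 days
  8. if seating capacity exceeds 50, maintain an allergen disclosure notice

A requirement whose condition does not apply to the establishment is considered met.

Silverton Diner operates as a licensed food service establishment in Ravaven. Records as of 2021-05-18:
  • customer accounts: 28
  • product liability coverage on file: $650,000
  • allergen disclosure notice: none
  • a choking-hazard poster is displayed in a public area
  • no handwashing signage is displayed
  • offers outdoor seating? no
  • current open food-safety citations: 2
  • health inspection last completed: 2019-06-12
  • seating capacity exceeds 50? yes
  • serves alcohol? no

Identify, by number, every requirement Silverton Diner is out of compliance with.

1. product liability coverage $650,000 < $700,000 → not met
2. choking-hazard poster present → met
3. condition 'serves alcohol' does not hold → requirement n/a → met
4. handwashing signage absent → not met
5. condition 'offers outdoor seating' does not hold → requirement n/a → met
6. open food-safety citations 2 > 1 → not met
7. health inspection 706 days ago vs limit 730 → met
8. condition 'seating capacity exceeds 50' holds; allergen disclosure notice absent → not met
Not met: 1, 4, 6, 8

1, 4, 6, 8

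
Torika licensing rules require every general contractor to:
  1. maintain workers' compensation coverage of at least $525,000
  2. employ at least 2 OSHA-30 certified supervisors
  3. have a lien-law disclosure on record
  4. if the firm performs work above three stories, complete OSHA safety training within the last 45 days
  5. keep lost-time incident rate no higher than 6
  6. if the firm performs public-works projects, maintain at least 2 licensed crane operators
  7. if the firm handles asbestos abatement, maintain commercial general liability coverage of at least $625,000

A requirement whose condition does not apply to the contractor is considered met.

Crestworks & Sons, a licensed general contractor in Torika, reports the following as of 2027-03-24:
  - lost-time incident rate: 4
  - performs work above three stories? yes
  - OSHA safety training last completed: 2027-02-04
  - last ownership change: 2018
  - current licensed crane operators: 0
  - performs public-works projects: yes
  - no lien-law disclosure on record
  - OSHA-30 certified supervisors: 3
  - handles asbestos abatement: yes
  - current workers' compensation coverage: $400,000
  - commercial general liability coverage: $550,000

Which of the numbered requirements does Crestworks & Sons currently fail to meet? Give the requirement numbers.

1, 3, 4, 6, 7

1. workers' compensation coverage $400,000 < $525,000 → not met
2. OSHA-30 certified supervisors 3 ≥ 2 → met
3. lien-law disclosure absent → not met
4. condition 'performs work above three stories' holds; OSHA safety training 48 days ago vs limit 45 → not met
5. lost-time incident rate 4 ≤ 6 → met
6. condition 'performs public-works projects' holds; licensed crane operators 0 < 2 → not met
7. condition 'handles asbestos abatement' holds; commercial general liability coverage $550,000 < $625,000 → not met
Not met: 1, 3, 4, 6, 7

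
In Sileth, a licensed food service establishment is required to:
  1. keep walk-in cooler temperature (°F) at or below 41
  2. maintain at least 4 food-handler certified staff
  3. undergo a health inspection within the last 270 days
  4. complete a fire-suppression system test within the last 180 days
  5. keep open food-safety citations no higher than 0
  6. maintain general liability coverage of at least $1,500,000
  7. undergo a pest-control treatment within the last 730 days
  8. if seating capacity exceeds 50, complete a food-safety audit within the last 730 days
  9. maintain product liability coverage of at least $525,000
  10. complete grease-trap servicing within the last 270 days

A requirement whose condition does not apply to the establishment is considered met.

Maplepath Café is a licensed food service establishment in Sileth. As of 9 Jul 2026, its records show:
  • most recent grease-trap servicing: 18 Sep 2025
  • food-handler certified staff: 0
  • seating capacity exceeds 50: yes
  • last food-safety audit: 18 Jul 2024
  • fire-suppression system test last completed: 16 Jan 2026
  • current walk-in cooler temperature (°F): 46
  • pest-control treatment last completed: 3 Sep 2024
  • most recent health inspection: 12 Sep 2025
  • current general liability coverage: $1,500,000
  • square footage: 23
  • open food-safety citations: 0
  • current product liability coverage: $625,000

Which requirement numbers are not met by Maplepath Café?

1, 2, 3, 10

1. walk-in cooler temperature (°F) 46 > 41 → not met
2. food-handler certified staff 0 < 4 → not met
3. health inspection 300 days ago vs limit 270 → not met
4. fire-suppression system test 174 days ago vs limit 180 → met
5. open food-safety citations 0 ≤ 0 → met
6. general liability coverage $1,500,000 ≥ $1,500,000 → met
7. pest-control treatment 674 days ago vs limit 730 → met
8. condition 'seating capacity exceeds 50' holds; food-safety audit 721 days ago vs limit 730 → met
9. product liability coverage $625,000 ≥ $525,000 → met
10. grease-trap servicing 294 days ago vs limit 270 → not met
Not met: 1, 2, 3, 10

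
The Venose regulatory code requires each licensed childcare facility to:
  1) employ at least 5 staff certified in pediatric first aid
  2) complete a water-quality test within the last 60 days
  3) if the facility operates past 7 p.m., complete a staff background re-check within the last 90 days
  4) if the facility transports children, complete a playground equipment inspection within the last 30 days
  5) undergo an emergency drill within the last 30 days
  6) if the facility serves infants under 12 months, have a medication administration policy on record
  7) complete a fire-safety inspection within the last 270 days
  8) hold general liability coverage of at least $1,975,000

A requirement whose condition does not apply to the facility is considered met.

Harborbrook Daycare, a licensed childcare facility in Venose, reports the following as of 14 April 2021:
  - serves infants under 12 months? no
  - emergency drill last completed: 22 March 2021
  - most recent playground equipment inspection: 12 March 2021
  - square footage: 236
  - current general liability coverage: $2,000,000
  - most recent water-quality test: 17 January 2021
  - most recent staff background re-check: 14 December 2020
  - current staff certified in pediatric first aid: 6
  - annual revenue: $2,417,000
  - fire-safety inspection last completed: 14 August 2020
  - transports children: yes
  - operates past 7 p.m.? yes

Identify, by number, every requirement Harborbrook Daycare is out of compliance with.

1. staff certified in pediatric first aid 6 ≥ 5 → met
2. water-quality test 87 days ago vs limit 60 → not met
3. condition 'operates past 7 p.m.' holds; staff background re-check 121 days ago vs limit 90 → not met
4. condition 'transports children' holds; playground equipment inspection 33 days ago vs limit 30 → not met
5. emergency drill 23 days ago vs limit 30 → met
6. condition 'serves infants under 12 months' does not hold → requirement n/a → met
7. fire-safety inspection 243 days ago vs limit 270 → met
8. general liability coverage $2,000,000 ≥ $1,975,000 → met
Not met: 2, 3, 4

2, 3, 4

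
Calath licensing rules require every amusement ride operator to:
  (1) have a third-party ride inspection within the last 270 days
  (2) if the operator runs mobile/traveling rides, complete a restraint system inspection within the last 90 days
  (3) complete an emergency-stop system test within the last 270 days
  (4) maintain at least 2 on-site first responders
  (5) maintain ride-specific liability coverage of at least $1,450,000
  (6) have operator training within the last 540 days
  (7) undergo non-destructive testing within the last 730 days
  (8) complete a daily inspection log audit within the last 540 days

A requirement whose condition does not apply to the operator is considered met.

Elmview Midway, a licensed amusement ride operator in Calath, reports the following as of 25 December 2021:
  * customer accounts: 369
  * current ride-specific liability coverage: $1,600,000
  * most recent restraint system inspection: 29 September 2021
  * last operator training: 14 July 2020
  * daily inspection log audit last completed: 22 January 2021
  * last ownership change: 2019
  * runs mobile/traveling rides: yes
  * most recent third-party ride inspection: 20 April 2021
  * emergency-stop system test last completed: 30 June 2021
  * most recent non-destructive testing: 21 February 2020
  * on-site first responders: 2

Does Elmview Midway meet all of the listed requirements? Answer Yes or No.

1. third-party ride inspection 249 days ago vs limit 270 → met
2. condition 'runs mobile/traveling rides' holds; restraint system inspection 87 days ago vs limit 90 → met
3. emergency-stop system test 178 days ago vs limit 270 → met
4. on-site first responders 2 ≥ 2 → met
5. ride-specific liability coverage $1,600,000 ≥ $1,450,000 → met
6. operator training 529 days ago vs limit 540 → met
7. non-destructive testing 673 days ago vs limit 730 → met
8. daily inspection log audit 337 days ago vs limit 540 → met
All met.

Yes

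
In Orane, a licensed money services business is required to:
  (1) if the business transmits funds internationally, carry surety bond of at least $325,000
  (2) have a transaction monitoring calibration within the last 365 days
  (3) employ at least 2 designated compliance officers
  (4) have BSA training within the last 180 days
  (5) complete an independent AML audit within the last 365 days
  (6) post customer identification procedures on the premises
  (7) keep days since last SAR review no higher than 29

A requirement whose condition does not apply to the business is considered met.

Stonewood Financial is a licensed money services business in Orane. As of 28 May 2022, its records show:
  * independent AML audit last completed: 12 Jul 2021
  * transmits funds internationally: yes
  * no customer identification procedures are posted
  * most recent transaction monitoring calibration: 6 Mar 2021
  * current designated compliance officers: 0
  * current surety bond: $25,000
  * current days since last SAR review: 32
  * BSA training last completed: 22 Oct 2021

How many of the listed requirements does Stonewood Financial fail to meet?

6

1. condition 'transmits funds internationally' holds; surety bond $25,000 < $325,000 → not met
2. transaction monitoring calibration 448 days ago vs limit 365 → not met
3. designated compliance officers 0 < 2 → not met
4. BSA training 218 days ago vs limit 180 → not met
5. independent AML audit 320 days ago vs limit 365 → met
6. customer identification procedures absent → not met
7. days since last SAR review 32 > 29 → not met
Not met: 6 of 7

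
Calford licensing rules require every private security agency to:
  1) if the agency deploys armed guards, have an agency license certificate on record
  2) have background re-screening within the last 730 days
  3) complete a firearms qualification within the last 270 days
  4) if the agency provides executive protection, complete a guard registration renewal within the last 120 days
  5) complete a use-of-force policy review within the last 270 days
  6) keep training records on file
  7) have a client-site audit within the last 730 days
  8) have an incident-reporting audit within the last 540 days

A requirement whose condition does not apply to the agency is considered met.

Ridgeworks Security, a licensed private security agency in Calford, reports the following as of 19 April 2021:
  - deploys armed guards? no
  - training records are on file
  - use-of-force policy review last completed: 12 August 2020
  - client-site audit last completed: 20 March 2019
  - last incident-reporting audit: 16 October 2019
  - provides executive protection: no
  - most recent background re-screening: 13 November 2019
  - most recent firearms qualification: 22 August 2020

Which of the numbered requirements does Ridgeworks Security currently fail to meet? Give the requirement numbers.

7, 8

1. condition 'deploys armed guards' does not hold → requirement n/a → met
2. background re-screening 523 days ago vs limit 730 → met
3. firearms qualification 240 days ago vs limit 270 → met
4. condition 'provides executive protection' does not hold → requirement n/a → met
5. use-of-force policy review 250 days ago vs limit 270 → met
6. training records present → met
7. client-site audit 761 days ago vs limit 730 → not met
8. incident-reporting audit 551 days ago vs limit 540 → not met
Not met: 7, 8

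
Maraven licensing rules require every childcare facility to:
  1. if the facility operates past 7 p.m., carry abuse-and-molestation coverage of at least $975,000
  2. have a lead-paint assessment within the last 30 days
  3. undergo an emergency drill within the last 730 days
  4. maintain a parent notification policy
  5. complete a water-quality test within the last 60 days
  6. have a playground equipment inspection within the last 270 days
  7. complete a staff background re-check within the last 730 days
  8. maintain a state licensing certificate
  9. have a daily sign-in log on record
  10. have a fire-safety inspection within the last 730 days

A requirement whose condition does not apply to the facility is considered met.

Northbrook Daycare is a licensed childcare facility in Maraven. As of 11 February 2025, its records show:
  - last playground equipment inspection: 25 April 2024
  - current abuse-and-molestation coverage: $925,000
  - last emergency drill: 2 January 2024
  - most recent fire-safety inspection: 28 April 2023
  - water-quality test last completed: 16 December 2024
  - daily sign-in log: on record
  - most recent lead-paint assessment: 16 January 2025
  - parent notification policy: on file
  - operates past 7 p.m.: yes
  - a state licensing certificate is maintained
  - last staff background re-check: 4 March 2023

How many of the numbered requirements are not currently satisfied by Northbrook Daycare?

2

1. condition 'operates past 7 p.m.' holds; abuse-and-molestation coverage $925,000 < $975,000 → not met
2. lead-paint assessment 26 days ago vs limit 30 → met
3. emergency drill 406 days ago vs limit 730 → met
4. parent notification policy present → met
5. water-quality test 57 days ago vs limit 60 → met
6. playground equipment inspection 292 days ago vs limit 270 → not met
7. staff background re-check 710 days ago vs limit 730 → met
8. state licensing certificate present → met
9. daily sign-in log present → met
10. fire-safety inspection 655 days ago vs limit 730 → met
Not met: 2 of 10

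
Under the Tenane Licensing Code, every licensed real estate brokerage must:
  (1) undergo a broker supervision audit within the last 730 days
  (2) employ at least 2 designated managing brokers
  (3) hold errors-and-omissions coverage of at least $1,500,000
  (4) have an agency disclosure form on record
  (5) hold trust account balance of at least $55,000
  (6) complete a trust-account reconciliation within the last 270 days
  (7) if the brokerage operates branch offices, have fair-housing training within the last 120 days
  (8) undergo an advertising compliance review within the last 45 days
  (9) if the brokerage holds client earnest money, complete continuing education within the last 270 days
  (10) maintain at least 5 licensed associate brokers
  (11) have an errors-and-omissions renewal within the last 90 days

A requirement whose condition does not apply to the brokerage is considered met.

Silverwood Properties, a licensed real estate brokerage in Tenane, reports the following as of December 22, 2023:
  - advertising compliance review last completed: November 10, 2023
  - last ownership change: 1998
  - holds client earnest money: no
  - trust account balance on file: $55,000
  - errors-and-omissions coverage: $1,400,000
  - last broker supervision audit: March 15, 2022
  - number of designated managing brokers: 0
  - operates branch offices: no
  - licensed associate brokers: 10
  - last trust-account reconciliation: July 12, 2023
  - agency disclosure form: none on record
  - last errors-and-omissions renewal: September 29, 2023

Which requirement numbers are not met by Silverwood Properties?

2, 3, 4

1. broker supervision audit 647 days ago vs limit 730 → met
2. designated managing brokers 0 < 2 → not met
3. errors-and-omissions coverage $1,400,000 < $1,500,000 → not met
4. agency disclosure form absent → not met
5. trust account balance $55,000 ≥ $55,000 → met
6. trust-account reconciliation 163 days ago vs limit 270 → met
7. condition 'operates branch offices' does not hold → requirement n/a → met
8. advertising compliance review 42 days ago vs limit 45 → met
9. condition 'holds client earnest money' does not hold → requirement n/a → met
10. licensed associate brokers 10 ≥ 5 → met
11. errors-and-omissions renewal 84 days ago vs limit 90 → met
Not met: 2, 3, 4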